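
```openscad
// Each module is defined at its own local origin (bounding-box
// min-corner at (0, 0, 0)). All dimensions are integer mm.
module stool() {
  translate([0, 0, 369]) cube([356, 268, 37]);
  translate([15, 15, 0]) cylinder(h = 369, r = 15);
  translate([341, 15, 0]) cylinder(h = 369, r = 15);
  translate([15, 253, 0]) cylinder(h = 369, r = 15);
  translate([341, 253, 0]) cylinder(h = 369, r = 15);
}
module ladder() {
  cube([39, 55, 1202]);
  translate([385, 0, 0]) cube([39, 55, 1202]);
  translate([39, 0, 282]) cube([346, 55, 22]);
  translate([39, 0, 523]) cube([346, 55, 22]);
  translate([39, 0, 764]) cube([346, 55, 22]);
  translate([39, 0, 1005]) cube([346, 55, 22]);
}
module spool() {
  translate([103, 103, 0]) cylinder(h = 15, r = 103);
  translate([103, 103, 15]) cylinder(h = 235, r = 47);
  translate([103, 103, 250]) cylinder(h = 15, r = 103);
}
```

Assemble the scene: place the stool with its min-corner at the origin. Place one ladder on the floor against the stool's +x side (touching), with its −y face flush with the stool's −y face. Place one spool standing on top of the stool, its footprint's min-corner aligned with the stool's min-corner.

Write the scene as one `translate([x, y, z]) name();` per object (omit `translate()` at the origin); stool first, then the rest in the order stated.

stool();
translate([356, 0, 0]) ladder();
translate([0, 0, 406]) spool();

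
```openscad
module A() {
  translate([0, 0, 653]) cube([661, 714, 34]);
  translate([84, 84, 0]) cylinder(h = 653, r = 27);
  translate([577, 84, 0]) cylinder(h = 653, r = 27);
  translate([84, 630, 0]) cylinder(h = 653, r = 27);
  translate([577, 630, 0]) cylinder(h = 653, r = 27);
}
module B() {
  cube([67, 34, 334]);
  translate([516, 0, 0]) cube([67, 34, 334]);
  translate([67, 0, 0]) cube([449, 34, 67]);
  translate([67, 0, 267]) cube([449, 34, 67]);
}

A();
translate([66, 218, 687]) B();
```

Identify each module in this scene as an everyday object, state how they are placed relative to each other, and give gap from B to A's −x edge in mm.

The picture frame's min-x is at 66; the table's min-x is 0; gap = 66 mm.

A is a table. B is a picture frame. The picture frame is on top of the table. The gap from the picture frame to the table's −x edge is 66 mm.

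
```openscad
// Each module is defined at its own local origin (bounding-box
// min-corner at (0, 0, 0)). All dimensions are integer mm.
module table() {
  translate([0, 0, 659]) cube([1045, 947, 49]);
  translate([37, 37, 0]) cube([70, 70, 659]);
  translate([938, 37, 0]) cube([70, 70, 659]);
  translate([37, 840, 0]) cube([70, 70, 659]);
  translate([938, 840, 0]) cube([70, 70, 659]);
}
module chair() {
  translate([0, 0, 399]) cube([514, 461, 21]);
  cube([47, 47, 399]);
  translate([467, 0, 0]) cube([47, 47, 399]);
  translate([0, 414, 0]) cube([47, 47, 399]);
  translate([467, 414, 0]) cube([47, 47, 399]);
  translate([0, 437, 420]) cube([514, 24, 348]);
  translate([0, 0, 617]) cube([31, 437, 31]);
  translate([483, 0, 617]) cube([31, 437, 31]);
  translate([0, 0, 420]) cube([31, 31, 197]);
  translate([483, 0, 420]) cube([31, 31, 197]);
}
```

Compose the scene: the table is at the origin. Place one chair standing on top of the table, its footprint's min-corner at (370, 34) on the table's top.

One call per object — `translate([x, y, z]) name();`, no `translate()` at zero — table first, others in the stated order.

table();
translate([370, 34, 708]) chair();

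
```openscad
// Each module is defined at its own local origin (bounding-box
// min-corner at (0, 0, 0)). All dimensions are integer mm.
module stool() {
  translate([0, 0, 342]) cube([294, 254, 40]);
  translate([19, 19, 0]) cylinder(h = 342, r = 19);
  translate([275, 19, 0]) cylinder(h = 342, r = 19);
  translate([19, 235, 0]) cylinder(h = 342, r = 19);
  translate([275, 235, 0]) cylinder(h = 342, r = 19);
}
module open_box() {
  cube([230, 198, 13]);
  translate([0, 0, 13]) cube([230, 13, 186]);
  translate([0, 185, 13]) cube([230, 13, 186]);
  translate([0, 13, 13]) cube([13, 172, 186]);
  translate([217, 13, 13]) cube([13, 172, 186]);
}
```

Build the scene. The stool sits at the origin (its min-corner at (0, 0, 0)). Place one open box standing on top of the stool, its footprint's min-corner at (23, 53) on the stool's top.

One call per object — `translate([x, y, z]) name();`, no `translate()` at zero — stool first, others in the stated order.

stool();
translate([23, 53, 382]) open_box();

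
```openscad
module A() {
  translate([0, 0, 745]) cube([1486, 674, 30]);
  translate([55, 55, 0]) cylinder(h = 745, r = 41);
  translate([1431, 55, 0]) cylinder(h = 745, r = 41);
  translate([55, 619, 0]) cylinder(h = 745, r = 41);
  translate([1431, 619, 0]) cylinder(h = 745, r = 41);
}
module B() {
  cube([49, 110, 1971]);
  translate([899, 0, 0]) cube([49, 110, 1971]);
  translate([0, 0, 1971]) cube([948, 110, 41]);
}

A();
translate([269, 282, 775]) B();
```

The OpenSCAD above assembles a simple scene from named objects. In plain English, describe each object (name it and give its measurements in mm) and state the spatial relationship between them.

A is a table: top 1486 mm (x) × 674 mm (y), 30 mm thick, upper face at z = 775 mm, on four round legs of 82 mm diameter, each leg's bounding box inset 14 mm from the nearest pair of top edges, running from z = 0 to the bottom of the top.

B is a door frame. The clear opening is 850 mm wide and 1971 mm high. Two 49 mm wide jambs, 110 mm deep, stand either side of the opening from the floor to the top of the opening. A 41 mm thick head sits across the top of both jambs, spanning the full outside width of the frame.

The door frame is on top of the table, centred.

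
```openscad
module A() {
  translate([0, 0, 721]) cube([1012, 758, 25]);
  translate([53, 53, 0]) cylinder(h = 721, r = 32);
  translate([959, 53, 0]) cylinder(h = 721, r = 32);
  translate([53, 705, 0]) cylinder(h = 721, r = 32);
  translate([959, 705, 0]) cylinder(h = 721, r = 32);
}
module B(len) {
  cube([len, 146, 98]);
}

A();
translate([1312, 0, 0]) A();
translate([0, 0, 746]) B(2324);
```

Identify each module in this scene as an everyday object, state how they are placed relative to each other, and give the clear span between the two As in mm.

Second table starts at x = 1312; first ends at x = 1012; clear span = 1312 − 1012 = 300 mm.

A is a table. B is a beam. A beam spans the tops of two tables. The clear span between the two tables is 300 mm.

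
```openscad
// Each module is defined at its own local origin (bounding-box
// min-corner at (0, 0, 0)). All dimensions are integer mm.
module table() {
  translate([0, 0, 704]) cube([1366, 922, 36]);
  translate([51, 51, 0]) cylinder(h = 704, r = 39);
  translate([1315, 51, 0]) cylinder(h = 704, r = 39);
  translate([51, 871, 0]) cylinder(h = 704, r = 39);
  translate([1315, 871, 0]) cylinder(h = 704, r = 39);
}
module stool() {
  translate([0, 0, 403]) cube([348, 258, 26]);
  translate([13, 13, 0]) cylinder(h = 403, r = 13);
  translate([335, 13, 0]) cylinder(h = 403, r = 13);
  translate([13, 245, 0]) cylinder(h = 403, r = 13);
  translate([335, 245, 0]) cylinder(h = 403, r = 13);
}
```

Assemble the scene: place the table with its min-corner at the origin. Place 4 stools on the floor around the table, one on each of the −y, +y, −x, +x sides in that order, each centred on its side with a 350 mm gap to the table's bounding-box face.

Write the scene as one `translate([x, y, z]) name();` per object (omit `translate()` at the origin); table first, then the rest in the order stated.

table();
translate([509, -608, 0]) stool();
translate([509, 1272, 0]) stool();
translate([-698, 332, 0]) stool();
translate([1716, 332, 0]) stool();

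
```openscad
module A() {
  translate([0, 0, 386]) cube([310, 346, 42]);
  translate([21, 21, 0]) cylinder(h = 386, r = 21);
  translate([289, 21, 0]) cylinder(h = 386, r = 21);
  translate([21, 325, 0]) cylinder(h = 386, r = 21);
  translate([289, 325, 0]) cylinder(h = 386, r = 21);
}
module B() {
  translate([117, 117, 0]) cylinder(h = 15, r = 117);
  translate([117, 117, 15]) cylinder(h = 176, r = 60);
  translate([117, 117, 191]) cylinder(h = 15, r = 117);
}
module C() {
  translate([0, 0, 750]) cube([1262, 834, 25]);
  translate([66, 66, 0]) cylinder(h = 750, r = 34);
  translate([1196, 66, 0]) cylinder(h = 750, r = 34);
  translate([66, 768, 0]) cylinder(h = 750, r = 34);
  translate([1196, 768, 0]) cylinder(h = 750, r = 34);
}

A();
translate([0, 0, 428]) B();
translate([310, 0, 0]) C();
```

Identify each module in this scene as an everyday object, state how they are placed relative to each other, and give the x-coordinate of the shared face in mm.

A is a stool. B is a spool. C is a table. The spool is on top of the stool. The table is against the stool's +x side, with their −y faces flush. The x-coordinate of the shared face is 310 mm.

The stool's +x face and the table's −x face are both at x = 310 mm.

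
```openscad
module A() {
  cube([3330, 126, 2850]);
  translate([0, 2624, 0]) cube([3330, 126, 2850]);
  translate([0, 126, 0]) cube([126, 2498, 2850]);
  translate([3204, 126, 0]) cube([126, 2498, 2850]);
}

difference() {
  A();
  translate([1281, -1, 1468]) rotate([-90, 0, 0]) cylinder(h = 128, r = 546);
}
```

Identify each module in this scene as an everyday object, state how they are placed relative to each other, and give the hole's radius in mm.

The subtracted cylinder has r = 546 mm.

A is a house frame. The house frame has a circular hole through its front wall. The hole's radius is 546 mm.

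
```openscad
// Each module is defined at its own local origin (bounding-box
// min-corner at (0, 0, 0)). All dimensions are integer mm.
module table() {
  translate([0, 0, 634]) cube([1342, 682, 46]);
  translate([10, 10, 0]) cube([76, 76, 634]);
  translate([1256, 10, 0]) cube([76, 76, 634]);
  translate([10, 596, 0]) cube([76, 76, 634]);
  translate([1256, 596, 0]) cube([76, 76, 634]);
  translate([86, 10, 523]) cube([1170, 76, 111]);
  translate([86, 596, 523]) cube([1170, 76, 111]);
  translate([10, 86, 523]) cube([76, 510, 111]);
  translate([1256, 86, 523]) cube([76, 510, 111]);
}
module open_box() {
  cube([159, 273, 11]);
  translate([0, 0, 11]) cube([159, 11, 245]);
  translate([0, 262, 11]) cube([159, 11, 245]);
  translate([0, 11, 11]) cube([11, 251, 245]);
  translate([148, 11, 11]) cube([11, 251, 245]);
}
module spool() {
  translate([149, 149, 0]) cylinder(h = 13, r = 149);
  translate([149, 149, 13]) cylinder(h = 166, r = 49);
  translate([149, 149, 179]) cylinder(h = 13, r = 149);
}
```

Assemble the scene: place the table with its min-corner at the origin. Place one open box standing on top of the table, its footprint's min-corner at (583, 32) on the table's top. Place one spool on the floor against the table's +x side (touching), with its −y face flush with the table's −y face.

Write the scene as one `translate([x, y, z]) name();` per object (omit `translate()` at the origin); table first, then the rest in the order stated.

table();
translate([583, 32, 680]) open_box();
translate([1342, 0, 0]) spool();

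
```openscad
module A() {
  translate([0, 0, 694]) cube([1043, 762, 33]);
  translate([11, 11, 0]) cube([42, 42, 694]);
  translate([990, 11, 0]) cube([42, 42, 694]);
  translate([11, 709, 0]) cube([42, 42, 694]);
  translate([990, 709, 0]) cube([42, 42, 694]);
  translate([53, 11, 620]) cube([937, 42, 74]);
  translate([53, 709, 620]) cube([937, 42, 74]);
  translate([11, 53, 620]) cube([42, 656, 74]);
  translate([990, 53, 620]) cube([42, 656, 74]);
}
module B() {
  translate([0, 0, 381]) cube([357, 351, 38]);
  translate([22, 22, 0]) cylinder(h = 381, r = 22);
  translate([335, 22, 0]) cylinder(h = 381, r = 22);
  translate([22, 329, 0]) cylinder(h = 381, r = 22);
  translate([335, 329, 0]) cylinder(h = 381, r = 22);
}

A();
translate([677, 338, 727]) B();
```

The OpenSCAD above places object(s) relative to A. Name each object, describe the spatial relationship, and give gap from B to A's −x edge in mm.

The stool's min-x is at 677; the table's min-x is 0; gap = 677 mm.

A is a table. B is a stool. The stool is on top of the table. The gap from the stool to the table's −x edge is 677 mm.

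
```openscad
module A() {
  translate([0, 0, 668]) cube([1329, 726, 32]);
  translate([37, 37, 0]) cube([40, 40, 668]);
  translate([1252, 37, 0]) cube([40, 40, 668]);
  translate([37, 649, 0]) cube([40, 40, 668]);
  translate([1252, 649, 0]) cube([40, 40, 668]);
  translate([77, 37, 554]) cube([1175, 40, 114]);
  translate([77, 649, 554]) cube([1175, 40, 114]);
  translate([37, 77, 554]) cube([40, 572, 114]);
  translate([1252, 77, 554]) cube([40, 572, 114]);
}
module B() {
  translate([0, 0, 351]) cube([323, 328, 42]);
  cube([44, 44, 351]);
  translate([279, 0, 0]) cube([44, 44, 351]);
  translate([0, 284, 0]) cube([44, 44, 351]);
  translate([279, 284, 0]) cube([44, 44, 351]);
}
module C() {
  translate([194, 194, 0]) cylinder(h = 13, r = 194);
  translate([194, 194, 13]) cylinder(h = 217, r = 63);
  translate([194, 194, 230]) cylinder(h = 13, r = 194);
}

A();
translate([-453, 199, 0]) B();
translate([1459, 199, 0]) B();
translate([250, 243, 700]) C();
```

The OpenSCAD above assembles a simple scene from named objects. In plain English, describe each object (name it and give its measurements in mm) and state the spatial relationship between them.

A is a rectangular dining table. The top is 1329×726×32 mm with its upper surface at z = 700 mm. It stands on four 40×40 mm square legs, each inset 37 mm from the nearest pair of top edges, running from the floor to the underside of the top. Four apron rails, 40 mm thick and 114 mm tall, run between adjacent legs with their top edges flush with the underside of the top and their outer faces flush with the legs' outer faces.

B is a four-legged stool. The seat is a 323×328×42 mm slab whose top surface is at z = 393 mm; four square legs, each 44×44 mm in cross-section, run from the floor (z = 0) to the underside of the seat, each flush with a corner of the seat.

C is a spool: two coaxial disc flanges of radius 194 mm and thickness 13 mm, joined by a core cylinder of radius 63 mm and height 217 mm. The lower flange rests on z = 0 and the three cylinders share a vertical axis.

Two stools sit around the table at the −x, +x sides. The spool is on top of the table.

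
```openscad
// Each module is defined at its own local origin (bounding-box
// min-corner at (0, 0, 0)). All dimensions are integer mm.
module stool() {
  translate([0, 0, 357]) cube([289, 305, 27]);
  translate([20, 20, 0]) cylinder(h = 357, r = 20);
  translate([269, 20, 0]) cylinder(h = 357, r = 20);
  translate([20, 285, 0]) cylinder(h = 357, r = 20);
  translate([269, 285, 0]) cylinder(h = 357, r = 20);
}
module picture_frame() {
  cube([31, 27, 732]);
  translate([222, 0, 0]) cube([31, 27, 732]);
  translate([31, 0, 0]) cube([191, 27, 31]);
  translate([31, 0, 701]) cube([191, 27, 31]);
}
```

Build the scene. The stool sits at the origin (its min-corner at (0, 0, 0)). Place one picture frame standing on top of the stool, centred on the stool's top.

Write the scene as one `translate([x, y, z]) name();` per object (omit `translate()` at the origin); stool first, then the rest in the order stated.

stool();
translate([18, 139, 384]) picture_frame();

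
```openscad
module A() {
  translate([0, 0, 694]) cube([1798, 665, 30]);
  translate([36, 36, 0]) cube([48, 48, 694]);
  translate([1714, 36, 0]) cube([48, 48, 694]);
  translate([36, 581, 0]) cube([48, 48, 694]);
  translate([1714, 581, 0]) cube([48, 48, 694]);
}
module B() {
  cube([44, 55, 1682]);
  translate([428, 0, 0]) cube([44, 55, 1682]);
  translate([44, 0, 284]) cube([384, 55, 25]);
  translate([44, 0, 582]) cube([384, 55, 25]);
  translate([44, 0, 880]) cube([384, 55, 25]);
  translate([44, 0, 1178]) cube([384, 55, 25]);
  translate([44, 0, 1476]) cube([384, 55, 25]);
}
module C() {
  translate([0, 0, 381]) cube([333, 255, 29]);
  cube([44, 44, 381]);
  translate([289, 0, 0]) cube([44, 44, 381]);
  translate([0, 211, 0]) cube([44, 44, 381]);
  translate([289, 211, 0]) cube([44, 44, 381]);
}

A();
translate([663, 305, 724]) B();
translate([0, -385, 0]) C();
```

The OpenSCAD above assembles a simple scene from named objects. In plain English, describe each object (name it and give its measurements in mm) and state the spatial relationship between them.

A is a table: top 1798 mm (x) × 665 mm (y), 30 mm thick, upper face at z = 724 mm, on four 48×48 mm square legs, each inset 36 mm from the nearest pair of top edges, running from z = 0 to the bottom of the top.

B is a wooden ladder with two side rails of 44×55 mm section and 1682 mm height, set 472 mm apart overall. Between them run 5 rectangular rungs (55 mm deep, 25 mm thick), front faces flush with the rails' −y face. The bottom of the first rung is 284 mm above the floor and each subsequent rung is 298 mm higher than the one below.

C is a four-legged stool. The seat is a 333×255×29 mm slab whose top surface is at z = 410 mm; four square legs, each 44×44 mm in cross-section, run from the floor (z = 0) to the underside of the seat, each flush with a corner of the seat.

The ladder is on top of the table, centred. The stool is on the floor beside the table on its −y side.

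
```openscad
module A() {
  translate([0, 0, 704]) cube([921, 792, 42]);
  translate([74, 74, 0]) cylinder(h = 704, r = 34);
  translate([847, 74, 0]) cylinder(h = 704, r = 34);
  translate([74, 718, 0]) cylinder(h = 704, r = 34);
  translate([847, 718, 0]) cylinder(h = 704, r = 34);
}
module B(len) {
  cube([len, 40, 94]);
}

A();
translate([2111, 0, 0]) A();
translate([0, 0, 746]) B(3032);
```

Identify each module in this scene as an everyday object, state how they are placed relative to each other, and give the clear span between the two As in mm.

Second table starts at x = 2111; first ends at x = 921; clear span = 2111 − 921 = 1190 mm.

A is a table. B is a beam. A beam spans the tops of two tables. The clear span between the two tables is 1190 mm.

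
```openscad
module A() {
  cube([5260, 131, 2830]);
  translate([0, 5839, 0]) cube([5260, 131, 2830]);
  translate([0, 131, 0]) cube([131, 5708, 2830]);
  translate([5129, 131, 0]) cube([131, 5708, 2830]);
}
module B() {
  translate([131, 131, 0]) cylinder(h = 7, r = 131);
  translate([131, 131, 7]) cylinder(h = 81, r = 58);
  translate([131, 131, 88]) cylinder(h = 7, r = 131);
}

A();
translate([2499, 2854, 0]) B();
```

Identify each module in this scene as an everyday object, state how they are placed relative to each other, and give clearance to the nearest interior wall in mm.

A is a house frame. B is a spool. The spool sits inside the house frame, centred. The clearance to the nearest interior wall is 2368 mm.

Clearances: x = 2368, y = 2723; minimum 2368 mm.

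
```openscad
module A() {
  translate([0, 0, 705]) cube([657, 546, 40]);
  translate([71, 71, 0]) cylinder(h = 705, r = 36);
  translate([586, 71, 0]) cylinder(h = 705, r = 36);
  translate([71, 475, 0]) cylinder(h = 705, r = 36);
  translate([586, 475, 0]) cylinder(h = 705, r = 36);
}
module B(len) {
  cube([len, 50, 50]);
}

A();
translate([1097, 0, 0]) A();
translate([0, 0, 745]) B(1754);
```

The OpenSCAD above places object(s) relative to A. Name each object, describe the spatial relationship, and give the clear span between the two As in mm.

Second table starts at x = 1097; first ends at x = 657; clear span = 1097 − 657 = 440 mm.

A is a table. B is a beam. A beam spans the tops of two tables. The clear span between the two tables is 440 mm.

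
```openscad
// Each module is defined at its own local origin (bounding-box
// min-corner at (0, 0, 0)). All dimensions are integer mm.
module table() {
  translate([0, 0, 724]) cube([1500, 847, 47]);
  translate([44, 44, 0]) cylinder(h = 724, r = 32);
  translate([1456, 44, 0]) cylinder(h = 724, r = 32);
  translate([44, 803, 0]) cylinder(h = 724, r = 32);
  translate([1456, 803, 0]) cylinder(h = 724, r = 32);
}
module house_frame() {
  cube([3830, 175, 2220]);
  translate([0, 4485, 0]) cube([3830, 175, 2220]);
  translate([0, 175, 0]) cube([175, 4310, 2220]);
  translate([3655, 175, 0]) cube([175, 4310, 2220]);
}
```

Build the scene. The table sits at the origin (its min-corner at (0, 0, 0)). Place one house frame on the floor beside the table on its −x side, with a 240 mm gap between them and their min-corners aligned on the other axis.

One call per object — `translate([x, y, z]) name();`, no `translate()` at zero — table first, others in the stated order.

table();
translate([-4070, 0, 0]) house_frame();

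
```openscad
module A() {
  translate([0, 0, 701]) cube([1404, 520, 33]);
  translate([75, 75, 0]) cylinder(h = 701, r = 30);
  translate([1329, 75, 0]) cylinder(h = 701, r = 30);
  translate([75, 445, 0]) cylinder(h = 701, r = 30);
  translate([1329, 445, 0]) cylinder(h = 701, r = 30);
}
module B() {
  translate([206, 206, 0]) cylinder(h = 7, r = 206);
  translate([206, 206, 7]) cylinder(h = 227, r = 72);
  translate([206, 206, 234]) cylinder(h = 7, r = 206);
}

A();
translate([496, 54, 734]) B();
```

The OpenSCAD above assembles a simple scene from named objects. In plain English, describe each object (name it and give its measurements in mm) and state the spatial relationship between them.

A is a table: top 1404 mm (x) × 520 mm (y), 33 mm thick, upper face at z = 734 mm, on four round legs of 60 mm diameter, each leg's bounding box inset 45 mm from the nearest pair of top edges, running from z = 0 to the bottom of the top.

B is a spool: two coaxial disc flanges of radius 206 mm and thickness 7 mm, joined by a core cylinder of radius 72 mm and height 227 mm. The lower flange rests on z = 0 and the three cylinders share a vertical axis.

The spool is on top of the table, centred.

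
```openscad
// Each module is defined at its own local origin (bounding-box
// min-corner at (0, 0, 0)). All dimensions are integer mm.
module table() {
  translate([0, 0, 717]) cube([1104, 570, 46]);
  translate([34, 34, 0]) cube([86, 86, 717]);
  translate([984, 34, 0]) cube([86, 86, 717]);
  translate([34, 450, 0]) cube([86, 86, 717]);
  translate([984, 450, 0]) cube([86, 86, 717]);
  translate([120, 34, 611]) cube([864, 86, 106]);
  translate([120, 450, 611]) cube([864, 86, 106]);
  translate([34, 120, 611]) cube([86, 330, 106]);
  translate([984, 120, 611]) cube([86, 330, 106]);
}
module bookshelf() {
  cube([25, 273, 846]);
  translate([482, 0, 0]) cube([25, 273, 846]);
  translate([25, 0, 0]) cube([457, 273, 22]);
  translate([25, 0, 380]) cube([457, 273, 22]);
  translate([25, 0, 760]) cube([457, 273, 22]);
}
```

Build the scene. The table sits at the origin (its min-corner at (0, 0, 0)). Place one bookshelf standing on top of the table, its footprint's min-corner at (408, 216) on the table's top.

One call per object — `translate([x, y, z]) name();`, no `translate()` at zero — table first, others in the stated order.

table();
translate([408, 216, 763]) bookshelf();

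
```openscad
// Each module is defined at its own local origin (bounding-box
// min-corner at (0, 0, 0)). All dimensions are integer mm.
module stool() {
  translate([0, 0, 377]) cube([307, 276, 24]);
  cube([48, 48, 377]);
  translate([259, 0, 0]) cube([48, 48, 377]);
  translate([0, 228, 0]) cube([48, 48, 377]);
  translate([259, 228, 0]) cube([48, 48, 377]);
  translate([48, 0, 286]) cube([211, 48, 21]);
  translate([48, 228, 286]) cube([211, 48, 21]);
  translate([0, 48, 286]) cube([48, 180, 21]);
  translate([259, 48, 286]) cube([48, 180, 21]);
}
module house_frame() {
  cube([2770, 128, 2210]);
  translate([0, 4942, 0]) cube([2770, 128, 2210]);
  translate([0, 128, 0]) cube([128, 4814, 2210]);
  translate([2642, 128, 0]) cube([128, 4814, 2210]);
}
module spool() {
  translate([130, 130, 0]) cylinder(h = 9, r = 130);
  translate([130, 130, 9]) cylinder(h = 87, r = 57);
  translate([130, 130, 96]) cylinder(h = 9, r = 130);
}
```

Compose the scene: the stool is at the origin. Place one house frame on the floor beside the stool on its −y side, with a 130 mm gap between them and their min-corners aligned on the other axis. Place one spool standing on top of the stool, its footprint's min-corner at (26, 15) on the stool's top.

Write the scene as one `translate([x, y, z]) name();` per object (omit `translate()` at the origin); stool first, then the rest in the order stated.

stool();
translate([0, -5200, 0]) house_frame();
translate([26, 15, 401]) spool();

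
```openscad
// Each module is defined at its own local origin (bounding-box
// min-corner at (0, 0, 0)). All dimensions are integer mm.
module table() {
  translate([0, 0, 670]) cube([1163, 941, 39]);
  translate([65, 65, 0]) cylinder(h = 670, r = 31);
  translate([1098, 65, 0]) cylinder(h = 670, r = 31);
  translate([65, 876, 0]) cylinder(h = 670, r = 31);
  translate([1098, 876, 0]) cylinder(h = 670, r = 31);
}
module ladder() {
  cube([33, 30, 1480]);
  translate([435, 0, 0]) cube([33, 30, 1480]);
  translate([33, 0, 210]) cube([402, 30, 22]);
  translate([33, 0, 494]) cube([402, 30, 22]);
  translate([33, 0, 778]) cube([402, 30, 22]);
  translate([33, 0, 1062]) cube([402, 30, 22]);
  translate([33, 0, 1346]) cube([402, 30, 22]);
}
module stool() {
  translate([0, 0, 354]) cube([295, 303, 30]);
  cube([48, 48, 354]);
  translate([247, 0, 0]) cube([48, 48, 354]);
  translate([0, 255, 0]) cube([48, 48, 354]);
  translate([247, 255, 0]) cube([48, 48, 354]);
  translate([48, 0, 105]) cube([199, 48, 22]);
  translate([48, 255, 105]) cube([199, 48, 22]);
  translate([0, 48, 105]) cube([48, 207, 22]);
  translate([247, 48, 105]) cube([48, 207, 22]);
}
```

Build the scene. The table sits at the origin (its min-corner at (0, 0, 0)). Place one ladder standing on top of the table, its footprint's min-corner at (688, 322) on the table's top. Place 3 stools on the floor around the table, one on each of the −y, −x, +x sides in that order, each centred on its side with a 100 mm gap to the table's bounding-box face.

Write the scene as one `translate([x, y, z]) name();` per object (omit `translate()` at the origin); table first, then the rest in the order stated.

table();
translate([688, 322, 709]) ladder();
translate([434, -403, 0]) stool();
translate([-395, 319, 0]) stool();
translate([1263, 319, 0]) stool();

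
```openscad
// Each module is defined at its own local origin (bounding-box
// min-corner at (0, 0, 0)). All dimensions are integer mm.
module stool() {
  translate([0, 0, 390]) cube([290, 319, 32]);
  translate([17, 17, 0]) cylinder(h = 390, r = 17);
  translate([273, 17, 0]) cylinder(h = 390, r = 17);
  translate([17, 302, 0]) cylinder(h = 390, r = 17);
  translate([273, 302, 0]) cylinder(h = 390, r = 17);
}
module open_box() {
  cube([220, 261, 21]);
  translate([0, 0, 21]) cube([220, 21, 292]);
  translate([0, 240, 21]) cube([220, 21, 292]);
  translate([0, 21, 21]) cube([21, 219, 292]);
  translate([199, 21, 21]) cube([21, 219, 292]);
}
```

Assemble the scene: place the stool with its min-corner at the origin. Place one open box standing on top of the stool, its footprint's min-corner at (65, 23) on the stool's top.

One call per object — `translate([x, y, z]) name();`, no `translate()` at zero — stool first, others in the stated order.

stool();
translate([65, 23, 422]) open_box();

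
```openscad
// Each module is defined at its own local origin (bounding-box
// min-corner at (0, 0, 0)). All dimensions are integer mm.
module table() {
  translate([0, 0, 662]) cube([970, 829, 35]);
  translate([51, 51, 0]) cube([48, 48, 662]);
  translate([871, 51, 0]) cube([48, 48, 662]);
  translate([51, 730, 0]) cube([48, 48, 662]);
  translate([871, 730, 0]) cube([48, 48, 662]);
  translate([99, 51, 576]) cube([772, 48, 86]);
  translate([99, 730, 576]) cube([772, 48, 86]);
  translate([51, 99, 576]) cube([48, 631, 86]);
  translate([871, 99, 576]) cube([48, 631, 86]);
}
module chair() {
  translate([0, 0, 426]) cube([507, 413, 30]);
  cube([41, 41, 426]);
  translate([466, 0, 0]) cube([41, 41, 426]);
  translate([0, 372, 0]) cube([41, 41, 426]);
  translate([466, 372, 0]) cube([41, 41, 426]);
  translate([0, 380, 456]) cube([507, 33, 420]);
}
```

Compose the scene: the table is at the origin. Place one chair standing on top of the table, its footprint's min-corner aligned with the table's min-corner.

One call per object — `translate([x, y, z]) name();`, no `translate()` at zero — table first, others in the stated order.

table();
translate([0, 0, 697]) chair();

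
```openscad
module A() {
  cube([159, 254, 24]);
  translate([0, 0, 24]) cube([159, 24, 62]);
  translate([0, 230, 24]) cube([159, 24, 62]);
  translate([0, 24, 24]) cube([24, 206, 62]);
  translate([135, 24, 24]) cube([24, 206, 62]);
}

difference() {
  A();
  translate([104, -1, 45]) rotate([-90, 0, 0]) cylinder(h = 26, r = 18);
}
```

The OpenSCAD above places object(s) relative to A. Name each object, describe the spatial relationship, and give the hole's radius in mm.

The subtracted cylinder has r = 18 mm.

A is an open box. The open box has a circular hole through its front wall. The hole's radius is 18 mm.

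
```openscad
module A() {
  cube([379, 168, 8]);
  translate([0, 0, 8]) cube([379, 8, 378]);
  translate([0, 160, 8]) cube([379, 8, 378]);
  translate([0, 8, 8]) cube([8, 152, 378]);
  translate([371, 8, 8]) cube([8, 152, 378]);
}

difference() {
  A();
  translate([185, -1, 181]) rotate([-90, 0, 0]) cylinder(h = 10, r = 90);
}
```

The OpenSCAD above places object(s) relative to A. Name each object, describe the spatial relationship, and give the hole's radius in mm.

A is an open box. The open box has a circular hole through its front wall. The hole's radius is 90 mm.

The subtracted cylinder has r = 90 mm.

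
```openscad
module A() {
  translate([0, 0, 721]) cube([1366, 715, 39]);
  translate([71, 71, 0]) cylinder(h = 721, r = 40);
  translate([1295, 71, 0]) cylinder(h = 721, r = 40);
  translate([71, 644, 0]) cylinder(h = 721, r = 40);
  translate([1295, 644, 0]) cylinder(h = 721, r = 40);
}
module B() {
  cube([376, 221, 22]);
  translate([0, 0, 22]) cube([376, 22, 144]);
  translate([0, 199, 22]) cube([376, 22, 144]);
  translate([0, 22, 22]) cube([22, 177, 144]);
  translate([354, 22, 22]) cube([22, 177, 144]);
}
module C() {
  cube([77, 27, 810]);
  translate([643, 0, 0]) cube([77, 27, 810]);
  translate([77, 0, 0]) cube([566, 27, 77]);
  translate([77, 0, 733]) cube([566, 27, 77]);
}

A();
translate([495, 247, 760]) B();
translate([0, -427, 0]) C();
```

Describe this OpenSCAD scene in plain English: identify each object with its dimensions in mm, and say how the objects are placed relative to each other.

A is a table: top 1366 mm (x) × 715 mm (y), 39 mm thick, upper face at z = 760 mm, on four round legs of 80 mm diameter, each leg's bounding box inset 31 mm from the nearest pair of top edges, running from z = 0 to the bottom of the top.

B is an open storage box with external size 376×221×166 mm and wall thickness 22 mm (the base is also 22 mm thick). The base covers the whole footprint; the four walls stand on the base, with the y-facing walls full-width and the x-facing walls fitting between their inner faces.

C is a rectangular picture frame lying in the x–z plane (depth along y). The opening is 566 mm wide (x) by 656 mm tall (z), surrounded by a border 77 mm wide on all four sides. The frame is 27 mm deep and is made of two full-height vertical stiles with two horizontal rails fitted between them.

The open box is on top of the table, centred. The picture frame is on the floor beside the table on its −y side.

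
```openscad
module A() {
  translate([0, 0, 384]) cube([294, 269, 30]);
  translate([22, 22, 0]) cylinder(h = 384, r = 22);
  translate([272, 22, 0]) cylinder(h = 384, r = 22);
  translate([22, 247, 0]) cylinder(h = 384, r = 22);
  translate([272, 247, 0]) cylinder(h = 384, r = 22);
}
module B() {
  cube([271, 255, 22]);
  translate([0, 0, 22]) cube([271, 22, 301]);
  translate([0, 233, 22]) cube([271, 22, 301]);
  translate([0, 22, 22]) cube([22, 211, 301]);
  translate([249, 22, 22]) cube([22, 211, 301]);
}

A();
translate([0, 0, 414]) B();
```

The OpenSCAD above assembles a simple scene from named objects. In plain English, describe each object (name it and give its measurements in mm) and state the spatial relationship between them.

A is a four-legged stool. The seat is 294×269 mm, 30 mm thick, top at z = 414 mm. It stands on four round legs, each 44 mm in diameter, from z = 0 to the seat underside, each leg's axis is inset half a diameter from the nearest pair of seat edges (so the leg's bounding box is flush with the corner).

B is an open-topped rectangular box: outside dimensions 271×255×323 mm, with a uniform wall and base thickness of 22 mm. The base is a full 271×255 slab on the floor; four walls sit on top of the base. The front and back walls (the −y and +y sides) span the full width; the two side walls fit between them.

The open box is on top of the stool.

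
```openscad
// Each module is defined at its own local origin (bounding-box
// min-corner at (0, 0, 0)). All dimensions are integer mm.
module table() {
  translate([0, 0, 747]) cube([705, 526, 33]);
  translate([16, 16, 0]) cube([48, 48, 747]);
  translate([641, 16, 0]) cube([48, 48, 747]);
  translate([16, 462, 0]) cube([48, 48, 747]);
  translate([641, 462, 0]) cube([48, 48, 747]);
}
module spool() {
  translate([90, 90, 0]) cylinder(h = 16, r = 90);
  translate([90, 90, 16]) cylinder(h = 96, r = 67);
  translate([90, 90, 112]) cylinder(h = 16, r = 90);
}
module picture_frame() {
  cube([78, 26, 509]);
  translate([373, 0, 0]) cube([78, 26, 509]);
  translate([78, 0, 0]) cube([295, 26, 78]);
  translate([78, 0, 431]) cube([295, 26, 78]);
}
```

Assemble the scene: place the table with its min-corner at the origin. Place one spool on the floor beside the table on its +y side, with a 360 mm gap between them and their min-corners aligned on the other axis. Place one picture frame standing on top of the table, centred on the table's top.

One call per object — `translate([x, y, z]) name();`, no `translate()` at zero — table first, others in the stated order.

table();
translate([0, 886, 0]) spool();
translate([127, 250, 780]) picture_frame();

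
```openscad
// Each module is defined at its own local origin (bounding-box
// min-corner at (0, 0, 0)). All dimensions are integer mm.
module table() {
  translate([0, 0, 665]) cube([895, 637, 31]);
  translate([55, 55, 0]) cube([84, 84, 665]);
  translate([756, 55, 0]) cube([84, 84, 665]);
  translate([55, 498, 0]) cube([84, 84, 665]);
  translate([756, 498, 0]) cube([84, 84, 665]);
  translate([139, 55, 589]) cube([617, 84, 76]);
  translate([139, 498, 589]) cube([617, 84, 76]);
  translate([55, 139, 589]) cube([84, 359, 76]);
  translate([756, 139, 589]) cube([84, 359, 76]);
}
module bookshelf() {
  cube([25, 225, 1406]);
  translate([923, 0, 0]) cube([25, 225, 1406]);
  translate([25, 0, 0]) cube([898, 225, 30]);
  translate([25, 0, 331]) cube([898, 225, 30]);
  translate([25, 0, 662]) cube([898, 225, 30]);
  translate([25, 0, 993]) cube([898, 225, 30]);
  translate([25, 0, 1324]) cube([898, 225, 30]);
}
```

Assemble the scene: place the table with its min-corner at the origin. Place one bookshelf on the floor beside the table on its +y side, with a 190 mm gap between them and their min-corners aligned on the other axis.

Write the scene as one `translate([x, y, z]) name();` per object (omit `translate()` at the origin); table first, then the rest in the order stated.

table();
translate([0, 827, 0]) bookshelf();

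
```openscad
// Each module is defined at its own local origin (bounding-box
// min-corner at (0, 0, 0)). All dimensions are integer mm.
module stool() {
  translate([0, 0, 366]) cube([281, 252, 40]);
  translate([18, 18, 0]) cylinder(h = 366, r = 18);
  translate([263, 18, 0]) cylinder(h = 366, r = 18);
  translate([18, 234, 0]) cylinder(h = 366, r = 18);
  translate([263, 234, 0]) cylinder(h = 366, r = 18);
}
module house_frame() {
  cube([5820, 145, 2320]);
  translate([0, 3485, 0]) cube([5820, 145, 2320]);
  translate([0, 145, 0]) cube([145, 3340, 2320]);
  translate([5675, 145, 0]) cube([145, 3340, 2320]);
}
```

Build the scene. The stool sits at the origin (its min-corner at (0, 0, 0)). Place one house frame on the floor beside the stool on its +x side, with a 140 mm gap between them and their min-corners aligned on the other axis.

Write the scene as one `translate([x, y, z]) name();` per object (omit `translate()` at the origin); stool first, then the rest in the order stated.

stool();
translate([421, 0, 0]) house_frame();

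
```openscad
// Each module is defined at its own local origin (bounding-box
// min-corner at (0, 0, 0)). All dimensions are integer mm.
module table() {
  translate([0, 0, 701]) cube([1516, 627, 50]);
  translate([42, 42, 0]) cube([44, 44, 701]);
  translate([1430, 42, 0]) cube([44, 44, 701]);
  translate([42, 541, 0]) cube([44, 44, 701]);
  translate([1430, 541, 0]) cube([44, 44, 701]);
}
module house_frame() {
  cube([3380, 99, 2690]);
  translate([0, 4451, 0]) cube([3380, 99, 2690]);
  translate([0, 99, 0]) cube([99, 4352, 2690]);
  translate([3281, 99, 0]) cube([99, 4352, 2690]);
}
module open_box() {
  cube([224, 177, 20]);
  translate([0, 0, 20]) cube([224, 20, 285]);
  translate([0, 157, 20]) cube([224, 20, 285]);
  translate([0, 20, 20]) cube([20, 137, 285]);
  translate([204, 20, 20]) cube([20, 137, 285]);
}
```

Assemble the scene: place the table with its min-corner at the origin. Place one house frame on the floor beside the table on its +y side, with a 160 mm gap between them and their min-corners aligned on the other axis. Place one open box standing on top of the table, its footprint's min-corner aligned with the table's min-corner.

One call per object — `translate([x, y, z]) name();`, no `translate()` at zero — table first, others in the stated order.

table();
translate([0, 787, 0]) house_frame();
translate([0, 0, 751]) open_box();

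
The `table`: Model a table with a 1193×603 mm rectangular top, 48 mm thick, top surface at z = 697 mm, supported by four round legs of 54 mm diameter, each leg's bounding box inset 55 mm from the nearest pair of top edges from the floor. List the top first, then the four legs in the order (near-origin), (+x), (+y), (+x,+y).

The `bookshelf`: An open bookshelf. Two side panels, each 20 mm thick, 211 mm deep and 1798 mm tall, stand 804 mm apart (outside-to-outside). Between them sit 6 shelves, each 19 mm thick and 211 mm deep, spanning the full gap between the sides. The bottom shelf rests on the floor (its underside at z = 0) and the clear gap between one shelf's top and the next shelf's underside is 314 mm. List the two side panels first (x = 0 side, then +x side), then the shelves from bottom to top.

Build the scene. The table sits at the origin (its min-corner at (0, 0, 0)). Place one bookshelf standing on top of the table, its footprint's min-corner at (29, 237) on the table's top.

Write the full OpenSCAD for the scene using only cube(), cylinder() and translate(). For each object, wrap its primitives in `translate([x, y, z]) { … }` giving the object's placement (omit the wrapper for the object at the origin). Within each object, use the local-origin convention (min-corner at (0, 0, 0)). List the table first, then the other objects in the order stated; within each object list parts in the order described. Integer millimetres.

translate([0, 0, 649]) cube([1193, 603, 48]);
translate([82, 82, 0]) cylinder(h = 649, r = 27);
translate([1111, 82, 0]) cylinder(h = 649, r = 27);
translate([82, 521, 0]) cylinder(h = 649, r = 27);
translate([1111, 521, 0]) cylinder(h = 649, r = 27);
translate([29, 237, 697]) {
  cube([20, 211, 1798]);
  translate([784, 0, 0]) cube([20, 211, 1798]);
  translate([20, 0, 0]) cube([764, 211, 19]);
  translate([20, 0, 333]) cube([764, 211, 19]);
  translate([20, 0, 666]) cube([764, 211, 19]);
  translate([20, 0, 999]) cube([764, 211, 19]);
  translate([20, 0, 1332]) cube([764, 211, 19]);
  translate([20, 0, 1665]) cube([764, 211, 19]);
}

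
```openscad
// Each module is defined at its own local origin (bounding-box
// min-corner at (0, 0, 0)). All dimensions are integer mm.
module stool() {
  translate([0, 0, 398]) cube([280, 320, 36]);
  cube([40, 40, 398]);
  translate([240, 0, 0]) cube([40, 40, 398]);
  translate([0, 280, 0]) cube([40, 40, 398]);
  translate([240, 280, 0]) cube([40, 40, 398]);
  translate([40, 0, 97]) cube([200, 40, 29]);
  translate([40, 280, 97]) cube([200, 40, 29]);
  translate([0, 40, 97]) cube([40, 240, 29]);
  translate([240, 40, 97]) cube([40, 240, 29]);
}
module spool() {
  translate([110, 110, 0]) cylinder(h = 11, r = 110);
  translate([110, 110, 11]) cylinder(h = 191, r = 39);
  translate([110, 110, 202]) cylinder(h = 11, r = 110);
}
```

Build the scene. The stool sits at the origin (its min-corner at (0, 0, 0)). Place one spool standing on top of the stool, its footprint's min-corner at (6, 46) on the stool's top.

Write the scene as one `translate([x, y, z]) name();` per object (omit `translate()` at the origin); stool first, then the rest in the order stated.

stool();
translate([6, 46, 434]) spool();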